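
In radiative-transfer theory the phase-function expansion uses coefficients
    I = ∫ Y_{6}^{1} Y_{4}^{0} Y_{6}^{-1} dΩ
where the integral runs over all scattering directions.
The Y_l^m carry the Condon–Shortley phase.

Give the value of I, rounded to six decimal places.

-0.096546

Checks pass: Σm=0; 16 even; l₃=6∈[2,10].
(2·6+1)(2·4+1)(2·6+1) = 1521
Δ: 4! 8! 4! / 17! → 1/15315300
sum: t=0:+1/829440 t=1:−1/25920 t=2:+1/9216 t=3:−1/25920 t=4:+1/829440 = 7/207360
3j²(6 4 6; 0 0 0) = Δ·Π!·Σ² = 28/2431  (sign +1)
sum: t=0:+1/414720 t=1:−1/20736 t=2:+1/11520 t=3:−1/51840 t=4:+1/2903040 = 1/45360
3j²(6 4 6; 1 0 -1) = Δ·Π!·Σ² = 1024/153153  (sign -1)
combine: 4πI² = 1521·28/2431·1024/153153 = 4096/34969
take √, sign -1: I = -0.09654581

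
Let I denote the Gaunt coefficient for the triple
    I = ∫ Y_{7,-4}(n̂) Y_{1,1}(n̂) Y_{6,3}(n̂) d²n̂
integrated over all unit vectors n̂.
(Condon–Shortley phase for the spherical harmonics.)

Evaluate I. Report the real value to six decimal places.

0.259489

Checks pass: Σm=0; 14 even; l₃=6∈[6,8].
(2·7+1)(2·1+1)(2·6+1) = 585
Δ: 2! 12! 0! / 15! → 1/1365
sum: t=1:−1/518400 = -1/518400
3j²(7 1 6; 0 0 0) = Δ·Π!·Σ² = 7/195  (sign -1)
sum: t=2:+1/4354560 = 1/4354560
3j²(7 1 6; -4 1 3) = Δ·Π!·Σ² = 11/273  (sign -1)
combine: 4πI² = 585·7/195·11/273 = 11/13
take √, sign +1: I = 0.25948947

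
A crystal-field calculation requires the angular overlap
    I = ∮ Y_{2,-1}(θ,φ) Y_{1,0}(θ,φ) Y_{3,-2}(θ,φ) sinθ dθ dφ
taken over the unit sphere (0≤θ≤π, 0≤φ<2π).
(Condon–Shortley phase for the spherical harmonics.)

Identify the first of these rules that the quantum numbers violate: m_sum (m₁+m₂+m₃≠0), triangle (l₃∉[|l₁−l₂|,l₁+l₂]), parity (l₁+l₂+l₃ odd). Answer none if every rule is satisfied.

m_sum

Σmᵢ = -3  ✗
l₃∈[|l₁−l₂|,l₁+l₂]=[1,3], have l₃=3
Σlᵢ = 6 ⇒ even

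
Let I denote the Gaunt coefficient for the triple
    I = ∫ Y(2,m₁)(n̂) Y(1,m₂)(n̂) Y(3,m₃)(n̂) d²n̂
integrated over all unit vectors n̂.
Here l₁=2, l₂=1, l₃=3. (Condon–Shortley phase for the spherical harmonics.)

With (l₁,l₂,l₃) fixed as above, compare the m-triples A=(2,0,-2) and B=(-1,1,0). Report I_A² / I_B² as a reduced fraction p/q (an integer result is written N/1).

5/3

l's match ⇒ only the (l;m) 3-j factors differ between A and B.
A: triangle coeff Δ(2,1,3) = 1/105; Σ_t [0,0]: t=0:+1/24 = 1/24; (3j)²=1/21 [(2 1 3; 2 0 -2)], sign=-1
B: triangle coeff Δ(2,1,3) = 1/105; Σ_t [0,0]: t=0:+1/12 = 1/12; (3j)²=1/35 [(2 1 3; -1 1 0)], sign=-1
I_A²/I_B² = (1/21)/(1/35) = 5/3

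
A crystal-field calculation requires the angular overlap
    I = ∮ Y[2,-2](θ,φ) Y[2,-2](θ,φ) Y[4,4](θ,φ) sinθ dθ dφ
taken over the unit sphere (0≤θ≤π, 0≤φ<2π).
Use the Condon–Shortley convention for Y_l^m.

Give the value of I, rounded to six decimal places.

m-sum 0 ✓  L=8 even ✓  0≤4≤4 ✓
Π(2lᵢ+1) = 5×5×9 = 225
triangle coeff Δ(2,2,4) = 1/630
Σ_t [0,0]: t=0:+1/16 = 1/16
(3j)²=2/35 [(2 2 4; 0 0 0)], sign=+1
Σ_t [0,0]: t=0:+1/576 = 1/576
(3j)²=1/9 [(2 2 4; -2 -2 4)], sign=+1
⇒ 4πI² = 10/7
I = (+1)√(10/7/(4π)) = 0.33716777

0.337168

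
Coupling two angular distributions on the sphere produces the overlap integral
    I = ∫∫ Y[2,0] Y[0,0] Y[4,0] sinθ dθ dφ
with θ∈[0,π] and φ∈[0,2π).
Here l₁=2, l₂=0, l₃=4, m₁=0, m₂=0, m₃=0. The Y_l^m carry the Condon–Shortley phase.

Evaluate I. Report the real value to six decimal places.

0.000000

l₃=4 ∉ [2,2] — triangle fails ⇒ I = 0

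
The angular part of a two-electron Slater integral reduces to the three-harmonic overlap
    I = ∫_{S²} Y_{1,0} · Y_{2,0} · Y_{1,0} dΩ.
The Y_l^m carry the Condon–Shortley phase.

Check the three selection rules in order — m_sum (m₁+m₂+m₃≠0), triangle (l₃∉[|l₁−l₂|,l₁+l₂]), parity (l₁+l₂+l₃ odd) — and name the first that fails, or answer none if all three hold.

azimuthal sum: 0 + 0 + 0 = 0  ✓
1 ≤ 1 ≤ 3 (triangle on l)  ✓
L = 1 + 2 + 1 = 4 (even)  ✓

none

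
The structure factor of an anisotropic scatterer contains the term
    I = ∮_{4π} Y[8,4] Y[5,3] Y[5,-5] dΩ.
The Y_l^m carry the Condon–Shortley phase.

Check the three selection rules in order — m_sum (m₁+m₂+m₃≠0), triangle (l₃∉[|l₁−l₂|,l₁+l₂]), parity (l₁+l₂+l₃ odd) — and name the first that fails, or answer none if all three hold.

m_sum

azimuthal sum: 4 + 3 − 5 = 2  ✗
3 ≤ 5 ≤ 13 (triangle on l)
L = 8 + 5 + 5 = 18 (even)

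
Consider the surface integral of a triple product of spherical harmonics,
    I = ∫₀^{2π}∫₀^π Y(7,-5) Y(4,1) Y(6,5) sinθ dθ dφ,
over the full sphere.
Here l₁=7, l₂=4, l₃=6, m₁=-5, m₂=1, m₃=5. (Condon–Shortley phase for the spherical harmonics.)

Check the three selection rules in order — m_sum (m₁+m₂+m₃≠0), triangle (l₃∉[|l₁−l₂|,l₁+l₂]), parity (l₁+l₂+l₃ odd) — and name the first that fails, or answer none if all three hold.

Σmᵢ = 1  ✗
l₃∈[|l₁−l₂|,l₁+l₂]=[3,11], have l₃=6
Σlᵢ = 17 ⇒ odd

m_sum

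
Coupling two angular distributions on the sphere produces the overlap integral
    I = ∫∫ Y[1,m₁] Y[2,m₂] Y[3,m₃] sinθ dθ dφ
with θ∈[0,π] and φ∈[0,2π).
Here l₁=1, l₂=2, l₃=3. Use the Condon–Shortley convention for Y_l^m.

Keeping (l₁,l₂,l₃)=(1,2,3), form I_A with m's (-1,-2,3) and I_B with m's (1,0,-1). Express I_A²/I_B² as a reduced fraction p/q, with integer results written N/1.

5/2

l's match ⇒ only the (l;m) 3-j factors differ between A and B.
A: triangle coeff Δ(1,2,3) = 1/105; Σ_t [0,0]: t=0:+1/48 = 1/48; (3j)²=1/7 [(1 2 3; -1 -2 3)], sign=+1
B: triangle coeff Δ(1,2,3) = 1/105; Σ_t [0,0]: t=0:+1/8 = 1/8; (3j)²=2/35 [(1 2 3; 1 0 -1)], sign=+1
I_A²/I_B² = (1/7)/(2/35) = 5/2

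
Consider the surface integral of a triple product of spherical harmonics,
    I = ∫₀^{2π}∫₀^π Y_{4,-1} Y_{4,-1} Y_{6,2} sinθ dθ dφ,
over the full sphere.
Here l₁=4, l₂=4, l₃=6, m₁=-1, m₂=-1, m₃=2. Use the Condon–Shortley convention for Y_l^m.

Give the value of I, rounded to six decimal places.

Rules hold: Σm=0, L=14 even, 0≤6≤8.
N = 9·9·13 = 1053
Δ = 2!·6!·6!/15! = 1/1261260
Racah Σ t=0..2: t=0:+1/4608 t=1:−1/1296 t=2:+1/4608 = -7/20736
⇒ 3j(4 4 6; 0 0 0)² = 20/1287, sgn -1
Racah Σ t=0..2: t=0:+1/8640 t=1:−1/2304 t=2:+1/8640 = -7/34560
⇒ 3j(4 4 6; -1 -1 2)² = 7/429, sgn -1
4πI² = N·(3j₀)²·(3jₘ)² = 420/1573
I = +1·√(0.267006/4π) = 0.14576570

0.145766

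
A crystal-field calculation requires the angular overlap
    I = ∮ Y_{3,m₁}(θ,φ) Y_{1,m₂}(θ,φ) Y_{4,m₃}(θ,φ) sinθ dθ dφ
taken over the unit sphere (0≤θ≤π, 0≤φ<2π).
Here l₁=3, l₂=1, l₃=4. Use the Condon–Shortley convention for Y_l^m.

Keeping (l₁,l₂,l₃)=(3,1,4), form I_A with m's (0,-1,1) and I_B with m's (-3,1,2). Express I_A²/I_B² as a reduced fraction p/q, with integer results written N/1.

Same 3,1,4: normalisation and zero-m 3j drop out of the ratio.
A: Δ: 0! 6! 2! / 9! → 1/252; sum: t=0:+1/72 = 1/72; 3j²(3 1 4; 0 -1 1) = Δ·Π!·Σ² = 5/126  (sign -1)
B: Δ: 0! 6! 2! / 9! → 1/252; sum: t=0:+1/1440 = 1/1440; 3j²(3 1 4; -3 1 2) = Δ·Π!·Σ² = 1/252  (sign +1)
I_A²/I_B² = (5/126)/(1/252) = 10/1

10/1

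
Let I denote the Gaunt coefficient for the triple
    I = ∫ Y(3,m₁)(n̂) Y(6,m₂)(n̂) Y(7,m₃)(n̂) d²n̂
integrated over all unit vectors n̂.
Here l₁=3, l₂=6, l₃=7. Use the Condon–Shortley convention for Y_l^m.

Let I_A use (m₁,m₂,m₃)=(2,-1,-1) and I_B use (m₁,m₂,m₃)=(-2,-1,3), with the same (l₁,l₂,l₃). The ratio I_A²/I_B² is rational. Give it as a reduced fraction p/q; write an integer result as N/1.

2401/75

Same 3,6,7: normalisation and zero-m 3j drop out of the ratio.
A: Δ: 2! 4! 10! / 17! → 1/2042040; sum: t=0:+1/172800 t=1:−1/414720 = 7/2073600; 3j²(3 6 7; 2 -1 -1) = Δ·Π!·Σ² = 343/29172  (sign +1)
B: Δ: 2! 4! 10! / 17! → 1/2042040; sum: t=1:−1/414720 t=2:+1/362880 = 1/2903040; 3j²(3 6 7; -2 -1 3) = Δ·Π!·Σ² = 25/68068  (sign +1)
I_A²/I_B² = (343/29172)/(25/68068) = 2401/75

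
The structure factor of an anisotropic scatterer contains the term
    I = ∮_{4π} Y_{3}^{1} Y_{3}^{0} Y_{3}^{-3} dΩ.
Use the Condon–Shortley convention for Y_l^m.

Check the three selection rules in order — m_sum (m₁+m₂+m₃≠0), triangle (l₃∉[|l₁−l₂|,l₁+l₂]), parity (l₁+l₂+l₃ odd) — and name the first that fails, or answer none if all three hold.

m_sum

m₁+m₂+m₃ = 1 + 0 − 3 = -2  ✗
triangle: |3−3|=0 ≤ l₃=3 ≤ 3+3=6
parity: l₁+l₂+l₃ = 9 is odd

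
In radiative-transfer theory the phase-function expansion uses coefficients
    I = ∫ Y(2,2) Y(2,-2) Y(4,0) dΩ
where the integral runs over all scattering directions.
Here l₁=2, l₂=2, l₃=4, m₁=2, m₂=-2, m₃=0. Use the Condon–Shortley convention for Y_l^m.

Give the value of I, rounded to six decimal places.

0.040299

Rules hold: Σm=0, L=8 even, 0≤4≤4.
N = 5·5·9 = 225
Δ = 0!·4!·4!/9! = 1/630
Racah Σ t=0..0: t=0:+1/16 = 1/16
⇒ 3j(2 2 4; 0 0 0)² = 2/35, sgn +1
Racah Σ t=0..0: t=0:+1/576 = 1/576
⇒ 3j(2 2 4; 2 -2 0)² = 1/630, sgn +1
4πI² = N·(3j₀)²·(3jₘ)² = 1/49
I = +1·√(0.0204082/4π) = 0.04029926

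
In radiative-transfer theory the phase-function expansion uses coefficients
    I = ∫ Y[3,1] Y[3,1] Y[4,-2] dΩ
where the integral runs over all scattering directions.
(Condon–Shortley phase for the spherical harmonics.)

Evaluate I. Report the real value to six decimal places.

0.162193

Rules hold: Σm=0, L=10 even, 0≤4≤6.
N = 7·7·9 = 441
Δ = 2!·4!·4!/11! = 1/34650
Racah Σ t=0..2: t=0:+1/72 t=1:−1/16 t=2:+1/72 = -5/144
⇒ 3j(3 3 4; 0 0 0)² = 2/77, sgn -1
Racah Σ t=0..2: t=0:+1/192 t=1:−1/36 t=2:+1/192 = -5/288
⇒ 3j(3 3 4; 1 1 -2)² = 20/693, sgn -1
4πI² = N·(3j₀)²·(3jₘ)² = 40/121
I = +1·√(0.330579/4π) = 0.16219310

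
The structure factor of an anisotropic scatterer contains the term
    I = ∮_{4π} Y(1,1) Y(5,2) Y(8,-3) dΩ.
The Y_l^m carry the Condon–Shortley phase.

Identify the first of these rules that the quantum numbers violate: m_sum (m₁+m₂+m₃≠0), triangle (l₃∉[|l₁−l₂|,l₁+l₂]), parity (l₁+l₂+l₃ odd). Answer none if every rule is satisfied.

Σmᵢ = 0  ✓
l₃∈[|l₁−l₂|,l₁+l₂]=[4,6], have l₃=8  ✗
Σlᵢ = 14 ⇒ even

triangle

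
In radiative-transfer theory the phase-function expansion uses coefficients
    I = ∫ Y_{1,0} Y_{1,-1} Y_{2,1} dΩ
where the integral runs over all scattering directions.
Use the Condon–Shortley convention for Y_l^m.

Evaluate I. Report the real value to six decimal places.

m-sum 0 ✓  L=4 even ✓  0≤2≤2 ✓
Π(2lᵢ+1) = 3×3×5 = 45
triangle coeff Δ(1,1,2) = 1/30
Σ_t [0,0]: t=0:+1/1 = 1/1
(3j)²=2/15 [(1 1 2; 0 0 0)], sign=+1
Σ_t [0,0]: t=0:+1/2 = 1/2
(3j)²=1/10 [(1 1 2; 0 -1 1)], sign=-1
⇒ 4πI² = 3/5
I = (-1)√(3/5/(4π)) = -0.21850969

-0.218510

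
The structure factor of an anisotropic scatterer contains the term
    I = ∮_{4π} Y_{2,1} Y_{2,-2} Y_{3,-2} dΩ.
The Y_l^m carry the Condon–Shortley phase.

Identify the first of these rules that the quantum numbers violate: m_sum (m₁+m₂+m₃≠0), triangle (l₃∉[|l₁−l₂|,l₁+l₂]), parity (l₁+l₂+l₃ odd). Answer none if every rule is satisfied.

m₁+m₂+m₃ = 1 − 2 − 2 = -3  ✗
triangle: |2−2|=0 ≤ l₃=3 ≤ 2+2=4
parity: l₁+l₂+l₃ = 7 is odd

m_sum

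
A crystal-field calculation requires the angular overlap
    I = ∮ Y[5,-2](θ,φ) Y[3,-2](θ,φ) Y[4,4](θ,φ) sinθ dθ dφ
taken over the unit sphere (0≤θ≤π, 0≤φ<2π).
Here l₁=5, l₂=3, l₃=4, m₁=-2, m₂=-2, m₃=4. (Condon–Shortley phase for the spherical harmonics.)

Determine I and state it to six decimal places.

Checks pass: Σm=0; 12 even; l₃=4∈[2,8].
(2·5+1)(2·3+1)(2·4+1) = 693
Δ: 4! 6! 2! / 13! → 1/180180
sum: t=1:−1/576 t=2:+1/144 t=3:−1/576 = 1/288
3j²(5 3 4; 0 0 0) = Δ·Π!·Σ² = 20/1001  (sign +1)
sum: t=1:−1/8640 = -1/8640
3j²(5 3 4; -2 -2 4) = Δ·Π!·Σ² = 14/1287  (sign -1)
combine: 4πI² = 693·20/1001·14/1287 = 280/1859
take √, sign -1: I = -0.10947990

-0.109480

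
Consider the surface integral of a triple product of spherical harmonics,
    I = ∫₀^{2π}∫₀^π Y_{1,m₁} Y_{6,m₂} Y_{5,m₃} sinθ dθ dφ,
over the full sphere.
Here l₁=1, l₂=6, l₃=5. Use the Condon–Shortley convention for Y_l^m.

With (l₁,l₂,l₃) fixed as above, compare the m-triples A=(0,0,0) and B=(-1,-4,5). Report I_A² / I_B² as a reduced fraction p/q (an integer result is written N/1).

36/1

l's match ⇒ only the (l;m) 3-j factors differ between A and B.
A: triangle coeff Δ(1,6,5) = 1/858; Σ_t [1,1]: t=1:−1/14400 = -1/14400; (3j)²=6/143 [(1 6 5; 0 0 0)], sign=+1
B: triangle coeff Δ(1,6,5) = 1/858; Σ_t [2,2]: t=2:+1/7257600 = 1/7257600; (3j)²=1/858 [(1 6 5; -1 -4 5)], sign=+1
I_A²/I_B² = (6/143)/(1/858) = 36/1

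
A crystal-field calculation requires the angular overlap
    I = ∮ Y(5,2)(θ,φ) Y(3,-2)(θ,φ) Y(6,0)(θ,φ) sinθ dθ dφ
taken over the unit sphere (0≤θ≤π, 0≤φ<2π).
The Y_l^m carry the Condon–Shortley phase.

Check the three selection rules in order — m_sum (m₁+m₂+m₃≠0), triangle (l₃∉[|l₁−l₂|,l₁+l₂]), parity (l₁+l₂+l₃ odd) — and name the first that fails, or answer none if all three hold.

none

m₁+m₂+m₃ = 2 − 2 + 0 = 0  ✓
triangle: |5−3|=2 ≤ l₃=6 ≤ 5+3=8  ✓
parity: l₁+l₂+l₃ = 14 is even  ✓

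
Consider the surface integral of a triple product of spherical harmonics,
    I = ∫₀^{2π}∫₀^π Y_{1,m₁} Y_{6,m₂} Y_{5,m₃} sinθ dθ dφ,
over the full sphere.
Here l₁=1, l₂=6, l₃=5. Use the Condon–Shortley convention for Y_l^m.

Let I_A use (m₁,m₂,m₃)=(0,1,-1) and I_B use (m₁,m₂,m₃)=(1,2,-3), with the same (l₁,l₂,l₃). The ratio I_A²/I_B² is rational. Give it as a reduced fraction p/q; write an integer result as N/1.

Same 1,6,5: normalisation and zero-m 3j drop out of the ratio.
A: Δ: 2! 0! 10! / 13! → 1/858; sum: t=1:−1/17280 = -1/17280; 3j²(1 6 5; 0 1 -1) = Δ·Π!·Σ² = 35/858  (sign -1)
B: Δ: 2! 0! 10! / 13! → 1/858; sum: t=0:+1/161280 = 1/161280; 3j²(1 6 5; 1 2 -3) = Δ·Π!·Σ² = 1/143  (sign +1)
I_A²/I_B² = (35/858)/(1/143) = 35/6

35/6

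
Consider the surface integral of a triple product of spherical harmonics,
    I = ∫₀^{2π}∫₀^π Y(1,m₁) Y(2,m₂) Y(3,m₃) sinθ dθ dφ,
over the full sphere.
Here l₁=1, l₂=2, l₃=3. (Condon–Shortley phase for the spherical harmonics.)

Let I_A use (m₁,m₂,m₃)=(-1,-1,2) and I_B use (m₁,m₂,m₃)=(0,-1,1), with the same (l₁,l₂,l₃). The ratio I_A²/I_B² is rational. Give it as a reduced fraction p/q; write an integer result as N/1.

5/4

l's match ⇒ only the (l;m) 3-j factors differ between A and B.
A: triangle coeff Δ(1,2,3) = 1/105; Σ_t [0,0]: t=0:+1/12 = 1/12; (3j)²=2/21 [(1 2 3; -1 -1 2)], sign=-1
B: triangle coeff Δ(1,2,3) = 1/105; Σ_t [0,0]: t=0:+1/6 = 1/6; (3j)²=8/105 [(1 2 3; 0 -1 1)], sign=+1
I_A²/I_B² = (2/21)/(8/105) = 5/4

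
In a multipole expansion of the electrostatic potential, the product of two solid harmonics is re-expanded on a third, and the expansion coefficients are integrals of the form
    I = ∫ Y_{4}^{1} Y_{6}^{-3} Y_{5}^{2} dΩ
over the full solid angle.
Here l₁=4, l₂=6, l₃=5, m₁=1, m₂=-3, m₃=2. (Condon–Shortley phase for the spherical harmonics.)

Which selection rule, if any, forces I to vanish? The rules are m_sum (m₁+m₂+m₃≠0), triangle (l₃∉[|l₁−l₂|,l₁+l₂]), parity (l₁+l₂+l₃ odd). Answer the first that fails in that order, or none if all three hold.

azimuthal sum: 1 − 3 + 2 = 0  ✓
2 ≤ 5 ≤ 10 (triangle on l)  ✓
L = 4 + 6 + 5 = 15 (odd)  ✗

parity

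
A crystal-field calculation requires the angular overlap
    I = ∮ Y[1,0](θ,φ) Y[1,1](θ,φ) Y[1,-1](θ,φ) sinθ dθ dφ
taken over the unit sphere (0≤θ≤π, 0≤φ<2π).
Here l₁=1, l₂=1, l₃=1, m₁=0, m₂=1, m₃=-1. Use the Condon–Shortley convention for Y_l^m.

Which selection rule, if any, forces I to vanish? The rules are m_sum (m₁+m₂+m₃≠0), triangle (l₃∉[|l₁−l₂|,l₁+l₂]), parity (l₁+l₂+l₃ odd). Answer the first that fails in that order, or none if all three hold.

m₁+m₂+m₃ = 0 + 1 − 1 = 0  ✓
triangle: |1−1|=0 ≤ l₃=1 ≤ 1+1=2  ✓
parity: l₁+l₂+l₃ = 3 is odd  ✗

parity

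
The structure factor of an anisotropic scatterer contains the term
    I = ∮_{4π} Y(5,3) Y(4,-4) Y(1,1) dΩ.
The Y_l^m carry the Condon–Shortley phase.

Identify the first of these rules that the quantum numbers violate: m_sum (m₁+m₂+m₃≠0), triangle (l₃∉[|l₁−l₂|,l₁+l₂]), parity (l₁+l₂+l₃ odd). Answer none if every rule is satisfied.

azimuthal sum: 3 − 4 + 1 = 0  ✓
1 ≤ 1 ≤ 9 (triangle on l)  ✓
L = 5 + 4 + 1 = 10 (even)  ✓

none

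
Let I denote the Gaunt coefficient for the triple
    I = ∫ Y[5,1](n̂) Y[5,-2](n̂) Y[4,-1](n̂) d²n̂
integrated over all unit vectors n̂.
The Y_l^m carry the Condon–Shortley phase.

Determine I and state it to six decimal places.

0.000000

Σmᵢ = -2 ≠ 0, so the φ-integral vanishes; I = 0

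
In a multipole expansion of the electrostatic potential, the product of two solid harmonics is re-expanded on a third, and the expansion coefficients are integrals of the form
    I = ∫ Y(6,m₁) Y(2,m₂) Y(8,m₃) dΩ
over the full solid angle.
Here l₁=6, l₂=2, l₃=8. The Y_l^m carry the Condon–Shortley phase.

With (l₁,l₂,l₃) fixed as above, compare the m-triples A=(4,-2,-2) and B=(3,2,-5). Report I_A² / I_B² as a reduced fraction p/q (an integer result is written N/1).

Same 6,2,8: normalisation and zero-m 3j drop out of the ratio.
A: Δ: 0! 12! 4! / 17! → 1/30940; sum: t=0:+1/174182400 = 1/174182400; 3j²(6 2 8; 4 -2 -2) = Δ·Π!·Σ² = 3/6188  (sign +1)
B: Δ: 0! 12! 4! / 17! → 1/30940; sum: t=0:+1/52254720 = 1/52254720; 3j²(6 2 8; 3 2 -5) = Δ·Π!·Σ² = 11/476  (sign -1)
I_A²/I_B² = (3/6188)/(11/476) = 3/143

3/143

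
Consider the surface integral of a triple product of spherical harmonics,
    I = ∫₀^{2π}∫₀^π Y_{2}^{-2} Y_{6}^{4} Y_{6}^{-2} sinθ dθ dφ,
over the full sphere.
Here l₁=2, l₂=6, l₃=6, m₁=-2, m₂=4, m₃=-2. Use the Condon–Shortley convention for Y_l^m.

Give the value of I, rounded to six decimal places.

-0.153870

Checks pass: Σm=0; 14 even; l₃=6∈[4,8].
(2·2+1)(2·6+1)(2·6+1) = 845
Δ: 2! 2! 10! / 15! → 1/90090
sum: t=0:+1/69120 t=1:−1/14400 t=2:+1/69120 = -7/172800
3j²(2 6 6; 0 0 0) = Δ·Π!·Σ² = 14/715  (sign -1)
sum: t=2:+1/322560 = 1/322560
3j²(2 6 6; -2 4 -2) = Δ·Π!·Σ² = 18/1001  (sign +1)
combine: 4πI² = 845·14/715·18/1001 = 36/121
take √, sign -1: I = -0.15386989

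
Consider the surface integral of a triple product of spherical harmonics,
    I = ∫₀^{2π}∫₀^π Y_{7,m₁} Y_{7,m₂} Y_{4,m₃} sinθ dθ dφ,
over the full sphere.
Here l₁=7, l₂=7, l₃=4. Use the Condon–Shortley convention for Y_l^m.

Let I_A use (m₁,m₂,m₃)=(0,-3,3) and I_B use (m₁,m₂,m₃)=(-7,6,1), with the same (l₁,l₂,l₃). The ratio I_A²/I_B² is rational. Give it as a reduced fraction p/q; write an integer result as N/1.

4725/20449

l's match ⇒ only the (l;m) 3-j factors differ between A and B.
A: triangle coeff Δ(7,7,4) = 1/58198140; Σ_t [3,4]: t=3:−1/4354560 t=4:+1/2488320 = 1/5806080; (3j)²=525/92378 [(7 7 4; 0 -3 3)], sign=-1
B: triangle coeff Δ(7,7,4) = 1/58198140; Σ_t [10,10]: t=10:+1/522547200 = 1/522547200; (3j)²=143/5814 [(7 7 4; -7 6 1)], sign=-1
I_A²/I_B² = (525/92378)/(143/5814) = 4725/20449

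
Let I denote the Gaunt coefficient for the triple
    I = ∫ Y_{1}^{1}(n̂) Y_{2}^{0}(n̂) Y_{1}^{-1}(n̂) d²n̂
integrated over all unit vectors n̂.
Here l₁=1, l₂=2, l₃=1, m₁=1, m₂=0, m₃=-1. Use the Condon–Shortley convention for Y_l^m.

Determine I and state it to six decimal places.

0.126157

m-sum 0 ✓  L=4 even ✓  1≤1≤3 ✓
Π(2lᵢ+1) = 3×5×3 = 45
triangle coeff Δ(1,2,1) = 1/30
Σ_t [1,1]: t=1:−1/1 = -1/1
(3j)²=2/15 [(1 2 1; 0 0 0)], sign=+1
Σ_t [0,0]: t=0:+1/4 = 1/4
(3j)²=1/30 [(1 2 1; 1 0 -1)], sign=+1
⇒ 4πI² = 1/5
I = (+1)√(1/5/(4π)) = 0.12615663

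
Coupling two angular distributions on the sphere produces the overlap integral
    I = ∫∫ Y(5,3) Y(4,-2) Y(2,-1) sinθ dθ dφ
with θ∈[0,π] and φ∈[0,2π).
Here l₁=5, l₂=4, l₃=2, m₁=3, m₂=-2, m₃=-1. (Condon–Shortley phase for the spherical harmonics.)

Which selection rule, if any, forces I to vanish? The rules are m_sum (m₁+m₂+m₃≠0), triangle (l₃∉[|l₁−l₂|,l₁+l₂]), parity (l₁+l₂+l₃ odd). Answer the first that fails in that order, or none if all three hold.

parity

azimuthal sum: 3 − 2 − 1 = 0  ✓
1 ≤ 2 ≤ 9 (triangle on l)  ✓
L = 5 + 4 + 2 = 11 (odd)  ✗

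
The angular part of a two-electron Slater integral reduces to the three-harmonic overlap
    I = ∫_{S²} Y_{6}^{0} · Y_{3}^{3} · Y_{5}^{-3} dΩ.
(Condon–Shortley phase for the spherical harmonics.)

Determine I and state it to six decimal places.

-0.110086

Checks pass: Σm=0; 14 even; l₃=5∈[3,9].
(2·6+1)(2·3+1)(2·5+1) = 1001
Δ: 4! 8! 2! / 15! → 1/675675
sum: t=1:−1/8640 t=2:+1/2304 t=3:−1/8640 = 7/34560
3j²(6 3 5; 0 0 0) = Δ·Π!·Σ² = 7/429  (sign -1)
sum: t=4:+1/69120 = 1/69120
3j²(6 3 5; 0 3 -3) = Δ·Π!·Σ² = 4/429  (sign +1)
combine: 4πI² = 1001·7/429·4/429 = 196/1287
take √, sign -1: I = -0.11008644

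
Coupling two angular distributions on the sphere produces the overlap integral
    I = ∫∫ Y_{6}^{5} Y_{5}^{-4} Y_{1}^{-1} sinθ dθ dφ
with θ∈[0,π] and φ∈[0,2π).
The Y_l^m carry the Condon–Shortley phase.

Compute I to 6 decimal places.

-0.303018

Checks pass: Σm=0; 12 even; l₃=1∈[1,11].
(2·6+1)(2·5+1)(2·1+1) = 429
Δ: 10! 2! 0! / 13! → 1/858
sum: t=5:−1/14400 = -1/14400
3j²(6 5 1; 0 0 0) = Δ·Π!·Σ² = 6/143  (sign +1)
sum: t=1:−1/725760 = -1/725760
3j²(6 5 1; 5 -4 -1) = Δ·Π!·Σ² = 5/78  (sign -1)
combine: 4πI² = 429·6/143·5/78 = 15/13
take √, sign -1: I = -0.30301841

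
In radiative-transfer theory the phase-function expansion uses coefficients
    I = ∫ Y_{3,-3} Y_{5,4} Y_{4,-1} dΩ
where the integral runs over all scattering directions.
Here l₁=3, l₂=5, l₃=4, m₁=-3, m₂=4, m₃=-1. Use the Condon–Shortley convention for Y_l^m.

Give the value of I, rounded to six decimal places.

-0.186208

m-sum 0 ✓  L=12 even ✓  2≤4≤8 ✓
Π(2lᵢ+1) = 7×11×9 = 693
triangle coeff Δ(3,5,4) = 1/180180
Σ_t [1,3]: t=1:−1/576 t=2:+1/144 t=3:−1/576 = 1/288
(3j)²=20/1001 [(3 5 4; 0 0 0)], sign=+1
Σ_t [4,4]: t=4:+1/5760 = 1/5760
(3j)²=9/286 [(3 5 4; -3 4 -1)], sign=-1
⇒ 4πI² = 810/1859
I = (-1)√(810/1859/(4π)) = -0.18620781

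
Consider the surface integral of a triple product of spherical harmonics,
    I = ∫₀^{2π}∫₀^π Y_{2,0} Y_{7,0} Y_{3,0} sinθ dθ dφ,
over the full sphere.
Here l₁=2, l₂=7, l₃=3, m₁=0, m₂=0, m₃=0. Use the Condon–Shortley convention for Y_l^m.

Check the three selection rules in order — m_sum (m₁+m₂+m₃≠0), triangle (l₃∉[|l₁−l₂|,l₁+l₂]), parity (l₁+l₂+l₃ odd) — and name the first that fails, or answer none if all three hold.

m₁+m₂+m₃ = 0 + 0 + 0 = 0  ✓
triangle: |2−7|=5 ≤ l₃=3 ≤ 2+7=9  ✗
parity: l₁+l₂+l₃ = 12 is even

triangle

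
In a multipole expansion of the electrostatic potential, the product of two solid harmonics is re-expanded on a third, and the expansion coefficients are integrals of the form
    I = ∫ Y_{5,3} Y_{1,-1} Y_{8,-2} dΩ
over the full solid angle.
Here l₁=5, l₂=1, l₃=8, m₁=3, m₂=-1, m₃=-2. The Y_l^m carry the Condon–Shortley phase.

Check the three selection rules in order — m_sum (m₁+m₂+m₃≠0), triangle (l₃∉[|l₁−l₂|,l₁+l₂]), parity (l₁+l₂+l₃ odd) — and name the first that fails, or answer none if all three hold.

Σmᵢ = 0  ✓
l₃∈[|l₁−l₂|,l₁+l₂]=[4,6], have l₃=8  ✗
Σlᵢ = 14 ⇒ even

triangle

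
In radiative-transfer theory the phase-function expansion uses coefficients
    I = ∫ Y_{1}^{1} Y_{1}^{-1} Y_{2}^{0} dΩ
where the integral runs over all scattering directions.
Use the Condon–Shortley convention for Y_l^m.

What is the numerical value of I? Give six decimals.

0.126157

Rules hold: Σm=0, L=4 even, 0≤2≤2.
N = 3·3·5 = 45
Δ = 0!·2!·2!/5! = 1/30
Racah Σ t=0..0: t=0:+1/1 = 1/1
⇒ 3j(1 1 2; 0 0 0)² = 2/15, sgn +1
Racah Σ t=0..0: t=0:+1/4 = 1/4
⇒ 3j(1 1 2; 1 -1 0)² = 1/30, sgn +1
4πI² = N·(3j₀)²·(3jₘ)² = 1/5
I = +1·√(0.2/4π) = 0.12615663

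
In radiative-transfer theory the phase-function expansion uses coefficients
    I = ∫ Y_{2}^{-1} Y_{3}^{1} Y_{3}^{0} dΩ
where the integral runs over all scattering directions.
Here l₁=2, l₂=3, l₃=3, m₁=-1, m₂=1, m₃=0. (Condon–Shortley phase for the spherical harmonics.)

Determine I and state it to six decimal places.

-0.059471

m-sum 0 ✓  L=8 even ✓  1≤3≤5 ✓
Π(2lᵢ+1) = 5×7×7 = 245
triangle coeff Δ(2,3,3) = 1/3780
Σ_t [0,2]: t=0:+1/24 t=1:−1/4 t=2:+1/24 = -1/6
(3j)²=4/105 [(2 3 3; 0 0 0)], sign=+1
Σ_t [1,2]: t=1:−1/12 t=2:+1/8 = 1/24
(3j)²=1/210 [(2 3 3; -1 1 0)], sign=-1
⇒ 4πI² = 2/45
I = (-1)√(2/45/(4π)) = -0.05947080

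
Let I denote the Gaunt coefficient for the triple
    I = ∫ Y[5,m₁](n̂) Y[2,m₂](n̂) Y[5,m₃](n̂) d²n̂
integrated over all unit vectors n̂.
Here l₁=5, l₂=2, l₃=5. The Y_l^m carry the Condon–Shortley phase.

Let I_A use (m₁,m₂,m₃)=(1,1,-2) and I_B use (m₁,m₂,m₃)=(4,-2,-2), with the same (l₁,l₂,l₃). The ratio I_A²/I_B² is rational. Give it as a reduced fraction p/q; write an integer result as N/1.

7/12

Same 5,2,5: normalisation and zero-m 3j drop out of the ratio.
A: Δ: 2! 8! 2! / 13! → 1/38610; sum: t=1:−1/1440 t=2:+1/2880 = -1/2880; 3j²(5 2 5; 1 1 -2) = Δ·Π!·Σ² = 7/715  (sign +1)
B: Δ: 2! 8! 2! / 13! → 1/38610; sum: t=0:+1/20160 = 1/20160; 3j²(5 2 5; 4 -2 -2) = Δ·Π!·Σ² = 12/715  (sign -1)
I_A²/I_B² = (7/715)/(12/715) = 7/12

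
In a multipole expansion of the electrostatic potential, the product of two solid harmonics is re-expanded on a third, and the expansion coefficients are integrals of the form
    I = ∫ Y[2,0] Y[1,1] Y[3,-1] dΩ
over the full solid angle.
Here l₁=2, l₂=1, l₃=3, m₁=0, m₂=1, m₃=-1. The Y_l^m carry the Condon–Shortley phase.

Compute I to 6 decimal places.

Checks pass: Σm=0; 6 even; l₃=3∈[1,3].
(2·2+1)(2·1+1)(2·3+1) = 105
Δ: 0! 4! 2! / 7! → 1/105
sum: t=0:+1/4 = 1/4
3j²(2 1 3; 0 0 0) = Δ·Π!·Σ² = 3/35  (sign -1)
sum: t=0:+1/8 = 1/8
3j²(2 1 3; 0 1 -1) = Δ·Π!·Σ² = 2/35  (sign +1)
combine: 4πI² = 105·3/35·2/35 = 18/35
take √, sign -1: I = -0.20230066

-0.202301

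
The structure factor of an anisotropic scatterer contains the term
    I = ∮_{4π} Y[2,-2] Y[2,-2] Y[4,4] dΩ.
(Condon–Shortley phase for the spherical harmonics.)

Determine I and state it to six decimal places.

Checks pass: Σm=0; 8 even; l₃=4∈[0,4].
(2·2+1)(2·2+1)(2·4+1) = 225
Δ: 0! 4! 4! / 9! → 1/630
sum: t=0:+1/16 = 1/16
3j²(2 2 4; 0 0 0) = Δ·Π!·Σ² = 2/35  (sign +1)
sum: t=0:+1/576 = 1/576
3j²(2 2 4; -2 -2 4) = Δ·Π!·Σ² = 1/9  (sign +1)
combine: 4πI² = 225·2/35·1/9 = 10/7
take √, sign +1: I = 0.33716777

0.337168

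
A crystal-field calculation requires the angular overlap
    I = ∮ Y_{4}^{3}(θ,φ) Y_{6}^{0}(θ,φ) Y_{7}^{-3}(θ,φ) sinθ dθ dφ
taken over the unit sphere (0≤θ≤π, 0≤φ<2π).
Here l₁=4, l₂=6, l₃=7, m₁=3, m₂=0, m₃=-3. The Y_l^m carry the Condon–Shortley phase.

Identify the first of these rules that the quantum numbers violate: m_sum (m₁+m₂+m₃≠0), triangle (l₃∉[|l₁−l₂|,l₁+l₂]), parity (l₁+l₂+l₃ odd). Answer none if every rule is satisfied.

parity

azimuthal sum: 3 + 0 − 3 = 0  ✓
2 ≤ 7 ≤ 10 (triangle on l)  ✓
L = 4 + 6 + 7 = 17 (odd)  ✗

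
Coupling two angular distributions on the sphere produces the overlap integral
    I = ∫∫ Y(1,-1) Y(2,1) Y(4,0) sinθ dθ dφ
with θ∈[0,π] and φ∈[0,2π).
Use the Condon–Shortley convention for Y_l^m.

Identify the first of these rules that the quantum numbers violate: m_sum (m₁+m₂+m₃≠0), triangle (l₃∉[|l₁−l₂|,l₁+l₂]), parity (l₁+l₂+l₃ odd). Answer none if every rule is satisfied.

triangle

m₁+m₂+m₃ = -1 + 1 + 0 = 0  ✓
triangle: |1−2|=1 ≤ l₃=4 ≤ 1+2=3  ✗
parity: l₁+l₂+l₃ = 7 is odd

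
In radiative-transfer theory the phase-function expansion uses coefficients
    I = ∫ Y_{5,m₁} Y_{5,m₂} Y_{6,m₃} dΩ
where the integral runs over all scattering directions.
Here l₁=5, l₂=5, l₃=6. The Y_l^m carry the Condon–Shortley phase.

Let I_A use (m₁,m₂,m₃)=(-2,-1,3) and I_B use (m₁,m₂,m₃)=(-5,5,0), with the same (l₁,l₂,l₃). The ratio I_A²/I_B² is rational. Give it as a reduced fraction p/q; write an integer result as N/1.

l's match ⇒ only the (l;m) 3-j factors differ between A and B.
A: triangle coeff Δ(5,5,6) = 1/28588560; Σ_t [1,4]: t=1:−1/155520 t=2:+1/23040 t=3:−1/34560 t=4:+1/622080 = 1/103680; (3j)²=9/2431 [(5 5 6; -2 -1 3)], sign=-1
B: triangle coeff Δ(5,5,6) = 1/28588560; Σ_t [4,4]: t=4:+1/12441600 = 1/12441600; (3j)²=15/9724 [(5 5 6; -5 5 0)], sign=+1
I_A²/I_B² = (9/2431)/(15/9724) = 12/5

12/5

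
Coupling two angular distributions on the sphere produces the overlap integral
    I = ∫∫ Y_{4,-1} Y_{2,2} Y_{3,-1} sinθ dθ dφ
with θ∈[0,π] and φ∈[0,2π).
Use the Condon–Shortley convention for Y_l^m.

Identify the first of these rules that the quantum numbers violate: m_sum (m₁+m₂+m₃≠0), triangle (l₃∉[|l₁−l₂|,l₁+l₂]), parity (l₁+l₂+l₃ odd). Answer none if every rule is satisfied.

parity

azimuthal sum: -1 + 2 − 1 = 0  ✓
2 ≤ 3 ≤ 6 (triangle on l)  ✓
L = 4 + 2 + 3 = 9 (odd)  ✗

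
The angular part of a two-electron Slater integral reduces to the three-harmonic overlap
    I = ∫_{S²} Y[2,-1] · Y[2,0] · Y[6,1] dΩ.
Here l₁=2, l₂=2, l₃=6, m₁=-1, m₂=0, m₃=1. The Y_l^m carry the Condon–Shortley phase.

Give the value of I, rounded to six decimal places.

0.000000

|2−2|≤6≤2+2 violated ⇒ I = 0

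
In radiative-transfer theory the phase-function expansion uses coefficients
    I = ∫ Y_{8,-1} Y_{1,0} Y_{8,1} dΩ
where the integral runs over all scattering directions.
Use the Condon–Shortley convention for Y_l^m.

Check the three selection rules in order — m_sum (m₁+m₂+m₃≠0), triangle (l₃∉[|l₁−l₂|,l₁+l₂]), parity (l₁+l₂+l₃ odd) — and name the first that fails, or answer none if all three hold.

azimuthal sum: -1 + 0 + 1 = 0  ✓
7 ≤ 8 ≤ 9 (triangle on l)  ✓
L = 8 + 1 + 8 = 17 (odd)  ✗

parity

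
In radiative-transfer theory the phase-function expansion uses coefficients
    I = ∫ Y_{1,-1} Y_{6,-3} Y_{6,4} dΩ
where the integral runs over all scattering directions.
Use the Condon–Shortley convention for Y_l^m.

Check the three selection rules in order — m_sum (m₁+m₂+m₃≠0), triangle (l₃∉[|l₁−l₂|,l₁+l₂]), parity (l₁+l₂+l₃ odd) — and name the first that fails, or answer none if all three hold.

parity

azimuthal sum: -1 − 3 + 4 = 0  ✓
5 ≤ 6 ≤ 7 (triangle on l)  ✓
L = 1 + 6 + 6 = 13 (odd)  ✗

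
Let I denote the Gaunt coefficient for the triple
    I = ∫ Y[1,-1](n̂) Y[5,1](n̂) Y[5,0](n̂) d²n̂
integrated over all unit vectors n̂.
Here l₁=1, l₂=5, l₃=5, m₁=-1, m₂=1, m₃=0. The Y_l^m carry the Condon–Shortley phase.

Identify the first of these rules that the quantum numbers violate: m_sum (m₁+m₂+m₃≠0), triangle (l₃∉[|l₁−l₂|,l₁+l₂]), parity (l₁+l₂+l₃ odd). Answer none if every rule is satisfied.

m₁+m₂+m₃ = -1 + 1 + 0 = 0  ✓
triangle: |1−5|=4 ≤ l₃=5 ≤ 1+5=6  ✓
parity: l₁+l₂+l₃ = 11 is odd  ✗

parity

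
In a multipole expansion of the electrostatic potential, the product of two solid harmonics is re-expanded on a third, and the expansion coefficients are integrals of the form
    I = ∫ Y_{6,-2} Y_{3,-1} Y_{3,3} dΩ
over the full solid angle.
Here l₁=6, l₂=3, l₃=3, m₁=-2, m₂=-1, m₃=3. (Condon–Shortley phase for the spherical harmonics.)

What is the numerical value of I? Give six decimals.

Checks pass: Σm=0; 12 even; l₃=3∈[3,9].
(2·6+1)(2·3+1)(2·3+1) = 637
Δ: 6! 6! 0! / 13! → 1/12012
sum: t=3:−1/1296 = -1/1296
3j²(6 3 3; 0 0 0) = Δ·Π!·Σ² = 100/3003  (sign +1)
sum: t=2:+1/34560 = 1/34560
3j²(6 3 3; -2 -1 3) = Δ·Π!·Σ² = 1/429  (sign +1)
combine: 4πI² = 637·100/3003·1/429 = 700/14157
take √, sign +1: I = 0.06272757

0.062728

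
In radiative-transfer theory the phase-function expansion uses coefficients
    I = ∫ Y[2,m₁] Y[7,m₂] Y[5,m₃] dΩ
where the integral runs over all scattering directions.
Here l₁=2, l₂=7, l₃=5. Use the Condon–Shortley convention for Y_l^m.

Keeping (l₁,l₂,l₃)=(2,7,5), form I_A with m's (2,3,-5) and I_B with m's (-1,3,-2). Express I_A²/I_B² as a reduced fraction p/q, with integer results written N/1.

Shared (l₁,l₂,l₃)=(2,7,5): N and (l;000)² cancel in I_A²/I_B².
A: Δ = 4!·0!·10!/15! = 1/15015; Racah Σ t=0..0: t=0:+1/87091200 = 1/87091200; ⇒ 3j(2 7 5; 2 3 -5)² = 1/15015, sgn +1
B: Δ = 4!·0!·10!/15! = 1/15015; Racah Σ t=3..3: t=3:−1/181440 = -1/181440; ⇒ 3j(2 7 5; -1 3 -2)² = 32/1001, sgn +1
I_A²/I_B² = (1/15015)/(32/1001) = 1/480

1/480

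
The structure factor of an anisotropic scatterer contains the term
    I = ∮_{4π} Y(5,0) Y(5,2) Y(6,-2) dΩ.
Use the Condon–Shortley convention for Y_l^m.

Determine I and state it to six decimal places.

Checks pass: Σm=0; 16 even; l₃=6∈[0,10].
(2·5+1)(2·5+1)(2·6+1) = 1573
Δ: 4! 6! 6! / 17! → 1/28588560
sum: t=0:+1/345600 t=1:−1/13824 t=2:+1/5184 t=3:−1/13824 t=4:+1/345600 = 7/129600
3j²(5 5 6; 0 0 0) = Δ·Π!·Σ² = 80/7293  (sign +1)
sum: t=1:−1/207360 t=2:+1/17280 t=3:−1/13824 t=4:+1/103680 = -1/103680
3j²(5 5 6; 0 2 -2) = Δ·Π!·Σ² = 10/7293  (sign -1)
combine: 4πI² = 1573·80/7293·10/7293 = 800/33813
take √, sign -1: I = -0.04339086

-0.043391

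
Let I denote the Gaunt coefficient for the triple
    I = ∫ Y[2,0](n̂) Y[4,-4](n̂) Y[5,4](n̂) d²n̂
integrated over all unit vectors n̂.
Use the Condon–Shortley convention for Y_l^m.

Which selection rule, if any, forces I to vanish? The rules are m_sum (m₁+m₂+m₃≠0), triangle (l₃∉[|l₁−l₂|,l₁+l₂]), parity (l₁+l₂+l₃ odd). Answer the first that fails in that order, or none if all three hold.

m₁+m₂+m₃ = 0 − 4 + 4 = 0  ✓
triangle: |2−4|=2 ≤ l₃=5 ≤ 2+4=6  ✓
parity: l₁+l₂+l₃ = 11 is odd  ✗

parity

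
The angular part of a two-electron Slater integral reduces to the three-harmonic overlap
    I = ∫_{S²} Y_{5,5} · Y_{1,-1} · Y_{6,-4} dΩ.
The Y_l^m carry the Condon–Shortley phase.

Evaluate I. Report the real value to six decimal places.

0.040859

Rules hold: Σm=0, L=12 even, 4≤6≤6.
N = 11·3·13 = 429
Δ = 0!·10!·2!/13! = 1/858
Racah Σ t=0..0: t=0:+1/14400 = 1/14400
⇒ 3j(5 1 6; 0 0 0)² = 6/143, sgn +1
Racah Σ t=0..0: t=0:+1/7257600 = 1/7257600
⇒ 3j(5 1 6; 5 -1 -4)² = 1/858, sgn +1
4πI² = N·(3j₀)²·(3jₘ)² = 3/143
I = +1·√(0.020979/4π) = 0.04085899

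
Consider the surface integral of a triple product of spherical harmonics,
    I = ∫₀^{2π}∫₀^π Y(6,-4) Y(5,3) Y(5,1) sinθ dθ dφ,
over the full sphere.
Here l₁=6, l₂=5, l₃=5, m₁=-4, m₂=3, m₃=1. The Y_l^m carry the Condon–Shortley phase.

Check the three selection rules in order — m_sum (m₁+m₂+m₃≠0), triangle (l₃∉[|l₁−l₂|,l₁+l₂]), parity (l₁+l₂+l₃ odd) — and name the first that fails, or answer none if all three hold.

azimuthal sum: -4 + 3 + 1 = 0  ✓
1 ≤ 5 ≤ 11 (triangle on l)  ✓
L = 6 + 5 + 5 = 16 (even)  ✓

none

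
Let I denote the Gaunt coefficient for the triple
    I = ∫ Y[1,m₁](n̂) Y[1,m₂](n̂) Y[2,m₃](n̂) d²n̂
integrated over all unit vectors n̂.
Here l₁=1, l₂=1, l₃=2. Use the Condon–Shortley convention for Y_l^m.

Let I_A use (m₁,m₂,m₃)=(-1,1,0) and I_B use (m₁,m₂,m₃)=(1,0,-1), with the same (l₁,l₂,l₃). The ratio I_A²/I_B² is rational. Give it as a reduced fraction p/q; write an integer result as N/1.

Shared (l₁,l₂,l₃)=(1,1,2): N and (l;000)² cancel in I_A²/I_B².
A: Δ = 0!·2!·2!/5! = 1/30; Racah Σ t=0..0: t=0:+1/4 = 1/4; ⇒ 3j(1 1 2; -1 1 0)² = 1/30, sgn +1
B: Δ = 0!·2!·2!/5! = 1/30; Racah Σ t=0..0: t=0:+1/2 = 1/2; ⇒ 3j(1 1 2; 1 0 -1)² = 1/10, sgn -1
I_A²/I_B² = (1/30)/(1/10) = 1/3

1/3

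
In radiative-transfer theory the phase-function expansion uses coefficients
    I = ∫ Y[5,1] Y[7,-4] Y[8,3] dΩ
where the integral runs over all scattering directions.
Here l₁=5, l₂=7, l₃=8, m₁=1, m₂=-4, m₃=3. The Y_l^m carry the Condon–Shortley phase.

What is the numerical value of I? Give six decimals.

Rules hold: Σm=0, L=20 even, 2≤8≤12.
N = 11·15·17 = 2805
Δ = 4!·6!·10!/21! = 1/814773960
Racah Σ t=0..4: t=0:+1/87091200 t=1:−1/4976640 t=2:+1/2073600 t=3:−1/4976640 t=4:+1/87091200 = 1/9676800
⇒ 3j(5 7 8; 0 0 0)² = 360/46189, sgn +1
Racah Σ t=0..3: t=0:+1/34836480 t=1:−1/17418240 t=2:+1/69672960 t=3:−1/2612736000 = -11/746496000
⇒ 3j(5 7 8; 1 -4 3)² = 1331/251940, sgn +1
4πI² = N·(3j₀)²·(3jₘ)² = 119790/1037153
I = +1·√(0.115499/4π) = 0.09587027

0.095870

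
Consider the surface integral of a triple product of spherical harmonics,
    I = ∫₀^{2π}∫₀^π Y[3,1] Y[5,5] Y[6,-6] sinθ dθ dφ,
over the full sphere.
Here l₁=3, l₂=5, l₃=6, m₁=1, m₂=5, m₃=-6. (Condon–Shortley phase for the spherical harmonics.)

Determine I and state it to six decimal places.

m-sum 0 ✓  L=14 even ✓  2≤6≤8 ✓
Π(2lᵢ+1) = 7×11×13 = 1001
triangle coeff Δ(3,5,6) = 1/675675
Σ_t [0,2]: t=0:+1/8640 t=1:−1/2304 t=2:+1/8640 = -7/34560
(3j)²=7/429 [(3 5 6; 0 0 0)], sign=-1
Σ_t [2,2]: t=2:+1/1935360 = 1/1935360
(3j)²=3/91 [(3 5 6; 1 5 -6)], sign=+1
⇒ 4πI² = 7/13
I = (-1)√(7/13/(4π)) = -0.20700098

-0.207001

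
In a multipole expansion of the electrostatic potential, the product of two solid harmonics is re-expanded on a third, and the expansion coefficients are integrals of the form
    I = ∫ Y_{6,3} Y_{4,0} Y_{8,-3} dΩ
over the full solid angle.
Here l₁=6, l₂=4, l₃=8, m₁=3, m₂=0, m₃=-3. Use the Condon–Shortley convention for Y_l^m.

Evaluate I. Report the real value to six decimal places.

0.019164

m-sum 0 ✓  L=18 even ✓  2≤8≤10 ✓
Π(2lᵢ+1) = 13×9×17 = 1989
triangle coeff Δ(6,4,8) = 1/23279256
Σ_t [0,2]: t=0:+1/1658880 t=1:−1/518400 t=2:+1/1658880 = -1/1382400
(3j)²=504/46189 [(6 4 8; 0 0 0)], sign=-1
Σ_t [0,2]: t=0:+1/2903040 t=1:−1/2903040 t=2:+1/34836480 = 1/34836480
(3j)²=25/117572 [(6 4 8; 3 0 -3)], sign=-1
⇒ 4πI² = 4050/877591
I = (+1)√(4050/877591/(4π)) = 0.01916357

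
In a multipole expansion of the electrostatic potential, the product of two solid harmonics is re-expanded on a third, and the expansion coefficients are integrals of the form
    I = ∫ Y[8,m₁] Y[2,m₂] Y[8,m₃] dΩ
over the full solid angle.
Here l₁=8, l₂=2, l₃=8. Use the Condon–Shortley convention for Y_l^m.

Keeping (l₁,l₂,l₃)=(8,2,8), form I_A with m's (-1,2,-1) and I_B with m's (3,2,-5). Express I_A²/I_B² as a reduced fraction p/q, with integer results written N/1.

l's match ⇒ only the (l;m) 3-j factors differ between A and B.
A: triangle coeff Δ(8,2,8) = 1/348840; Σ_t [2,2]: t=2:+1/101606400 = 1/101606400; (3j)²=36/1615 [(8 2 8; -1 2 -1)], sign=-1
B: triangle coeff Δ(8,2,8) = 1/348840; Σ_t [2,2]: t=2:+1/958003200 = 1/958003200; (3j)²=13/969 [(8 2 8; 3 2 -5)], sign=-1
I_A²/I_B² = (36/1615)/(13/969) = 108/65

108/65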